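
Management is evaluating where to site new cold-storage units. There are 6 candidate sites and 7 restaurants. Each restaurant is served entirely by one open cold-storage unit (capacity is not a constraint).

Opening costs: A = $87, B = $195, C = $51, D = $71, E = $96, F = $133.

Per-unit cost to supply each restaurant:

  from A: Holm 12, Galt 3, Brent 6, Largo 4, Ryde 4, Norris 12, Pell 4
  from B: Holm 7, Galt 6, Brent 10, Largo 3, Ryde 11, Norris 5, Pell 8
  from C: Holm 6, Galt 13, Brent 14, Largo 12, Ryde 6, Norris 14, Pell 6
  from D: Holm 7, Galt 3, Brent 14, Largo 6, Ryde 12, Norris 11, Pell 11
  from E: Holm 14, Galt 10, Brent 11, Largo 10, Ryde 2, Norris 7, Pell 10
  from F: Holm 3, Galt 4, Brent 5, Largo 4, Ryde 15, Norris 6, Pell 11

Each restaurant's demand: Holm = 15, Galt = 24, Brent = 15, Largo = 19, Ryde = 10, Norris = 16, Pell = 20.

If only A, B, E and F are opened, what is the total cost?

Total cost: 940

Each restaurant is assigned to its cheapest site among the open ones.
{A, B, E, F}: Holm→F 3·15=45, Galt→A 3·24=72, Brent→F 5·15=75, Largo→B 3·19=57, Ryde→E 2·10=20, Norris→B 5·16=80, Pell→A 4·20=80. Service 429; fixed 511; total 940.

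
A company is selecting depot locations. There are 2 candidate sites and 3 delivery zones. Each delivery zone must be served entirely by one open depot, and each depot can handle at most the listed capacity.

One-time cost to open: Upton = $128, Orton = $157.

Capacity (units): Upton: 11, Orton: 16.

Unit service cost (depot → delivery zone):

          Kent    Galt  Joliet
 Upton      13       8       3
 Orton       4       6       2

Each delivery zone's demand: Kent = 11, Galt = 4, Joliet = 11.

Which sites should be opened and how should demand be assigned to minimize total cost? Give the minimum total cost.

Minimum total cost: 386

Open {Upton, Orton}: Kent→Orton 4·11=44, Galt→Orton 6·4=24, Joliet→Upton 3·11=33.
Loads: Upton carries 11/11, Orton carries 15/16. Service 101; fixed 285; total 386.
Next best feasible plan costs 474.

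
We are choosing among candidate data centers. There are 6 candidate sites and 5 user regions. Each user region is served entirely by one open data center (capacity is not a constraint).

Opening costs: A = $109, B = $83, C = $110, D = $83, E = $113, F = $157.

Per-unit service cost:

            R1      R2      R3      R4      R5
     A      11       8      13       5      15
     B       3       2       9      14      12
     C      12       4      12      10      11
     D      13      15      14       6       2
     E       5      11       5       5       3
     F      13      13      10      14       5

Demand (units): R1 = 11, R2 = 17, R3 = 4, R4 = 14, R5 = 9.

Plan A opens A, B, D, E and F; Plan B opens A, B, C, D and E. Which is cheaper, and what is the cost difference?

Plan B is cheaper by 47.

Plan A: {A, B, D, E, F}: R1→B 3·11=33, R2→B 2·17=34, R3→E 5·4=20, R4→A 5·14=70, R5→D 2·9=18. Service 175; fixed 545; total 720.
Plan B: {A, B, C, D, E}: R1→B 3·11=33, R2→B 2·17=34, R3→E 5·4=20, R4→A 5·14=70, R5→D 2·9=18. Service 175; fixed 498; total 673.
Difference: |720 − 673| = 47.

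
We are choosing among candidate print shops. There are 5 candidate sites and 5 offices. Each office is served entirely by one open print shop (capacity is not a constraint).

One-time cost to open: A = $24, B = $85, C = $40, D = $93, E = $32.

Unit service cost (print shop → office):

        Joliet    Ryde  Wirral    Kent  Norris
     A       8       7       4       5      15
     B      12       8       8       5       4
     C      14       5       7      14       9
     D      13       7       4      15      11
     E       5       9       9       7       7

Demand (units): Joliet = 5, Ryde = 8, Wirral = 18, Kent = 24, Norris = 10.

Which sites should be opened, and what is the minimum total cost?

For any fixed open set, each office goes to its cheapest open site; total = fixed + service.
{A, E}: Joliet→E 5·5=25, Ryde→A 7·8=56, Wirral→A 4·18=72, Kent→A 5·24=120, Norris→E 7·10=70. Service 343; fixed 56; total 399.
{A, C, E}: service 327 + fixed 96 = 423
{A, C}: Joliet→A 8·5=40, Ryde→C 5·8=40, Wirral→A 4·18=72, Kent→A 5·24=120, Norris→C 9·10=90. Service 362; fixed 64; total 426.
{A, B, C, D, E}: service 297 + fixed 274 = 571
No other subset beats 399.

Open A and E; minimum total cost 399.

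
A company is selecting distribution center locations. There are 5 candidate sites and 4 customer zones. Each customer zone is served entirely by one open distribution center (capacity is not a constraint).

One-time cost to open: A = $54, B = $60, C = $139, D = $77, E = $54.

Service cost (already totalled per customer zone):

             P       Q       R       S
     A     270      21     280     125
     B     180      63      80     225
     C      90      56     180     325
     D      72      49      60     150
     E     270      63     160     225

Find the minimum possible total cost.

Minimum total cost: 408

For any fixed open set, each customer zone goes to its cheapest open site; total = fixed + service.
{D}: P→D 72, Q→D 49, R→D 60, S→D 150. Service 331; fixed 77; total 408.
{A, D}: P→D 72, Q→A 21, R→D 60, S→A 125. Service 278; fixed 131; total 409.
{D, E}: P→D 72, Q→D 49, R→D 60, S→D 150. Service 331; fixed 131; total 462.
{A, B, C, D, E}: P→D 72, Q→A 21, R→D 60, S→A 125. Service 278; fixed 384; total 662.
No other subset beats 408.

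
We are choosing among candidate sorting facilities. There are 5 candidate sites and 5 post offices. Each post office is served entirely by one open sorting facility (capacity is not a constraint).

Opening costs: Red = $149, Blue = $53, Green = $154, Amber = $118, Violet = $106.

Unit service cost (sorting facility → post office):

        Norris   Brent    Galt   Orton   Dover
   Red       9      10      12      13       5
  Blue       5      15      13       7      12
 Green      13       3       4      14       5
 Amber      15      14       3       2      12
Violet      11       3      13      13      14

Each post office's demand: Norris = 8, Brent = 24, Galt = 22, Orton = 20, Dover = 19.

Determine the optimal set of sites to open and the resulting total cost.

Open Blue, Green and Amber; minimum total cost 638.

For any fixed open set, each post office goes to its cheapest open site; total = fixed + service.
{Blue, Green, Amber}: Norris→Blue 5·8=40, Brent→Green 3·24=72, Galt→Amber 3·22=66, Orton→Amber 2·20=40, Dover→Green 5·19=95. Service 313; fixed 325; total 638.
{Blue, Green}: Norris→Blue 5·8=40, Brent→Green 3·24=72, Galt→Green 4·22=88, Orton→Blue 7·20=140, Dover→Green 5·19=95. Service 435; fixed 207; total 642.
{Green, Amber}: service 377 + fixed 272 = 649
{Red, Blue, Green, Amber, Violet}: service 313 + fixed 580 = 893
No other subset beats 638.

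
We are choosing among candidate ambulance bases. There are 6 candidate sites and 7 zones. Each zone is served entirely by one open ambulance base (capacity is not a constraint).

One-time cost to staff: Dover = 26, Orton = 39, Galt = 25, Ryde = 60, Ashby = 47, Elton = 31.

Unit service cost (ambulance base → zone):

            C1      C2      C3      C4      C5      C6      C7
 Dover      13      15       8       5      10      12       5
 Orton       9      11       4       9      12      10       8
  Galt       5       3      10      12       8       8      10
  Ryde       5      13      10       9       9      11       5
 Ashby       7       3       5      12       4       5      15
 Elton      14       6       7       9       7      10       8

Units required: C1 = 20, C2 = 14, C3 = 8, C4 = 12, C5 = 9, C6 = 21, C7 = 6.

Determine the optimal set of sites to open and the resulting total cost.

For any fixed open set, each zone goes to its cheapest open site; total = fixed + service.
{Dover, Galt, Ashby}: C1→Galt 5·20=100, C2→Galt 3·14=42, C3→Ashby 5·8=40, C4→Dover 5·12=60, C5→Ashby 4·9=36, C6→Ashby 5·21=105, C7→Dover 5·6=30. Service 413; fixed 98; total 511.
{Dover, Ashby}: service 453 + fixed 73 = 526
{Dover, Orton, Galt, Ashby}: service 405 + fixed 137 = 542
{Dover, Orton, Galt, Ryde, Ashby, Elton}: C1→Galt 5·20=100, C2→Galt 3·14=42, C3→Orton 4·8=32, C4→Dover 5·12=60, C5→Ashby 4·9=36, C6→Ashby 5·21=105, C7→Dover 5·6=30. Service 405; fixed 228; total 633.
No other subset beats 511.

Open Dover, Galt and Ashby; minimum total cost 511.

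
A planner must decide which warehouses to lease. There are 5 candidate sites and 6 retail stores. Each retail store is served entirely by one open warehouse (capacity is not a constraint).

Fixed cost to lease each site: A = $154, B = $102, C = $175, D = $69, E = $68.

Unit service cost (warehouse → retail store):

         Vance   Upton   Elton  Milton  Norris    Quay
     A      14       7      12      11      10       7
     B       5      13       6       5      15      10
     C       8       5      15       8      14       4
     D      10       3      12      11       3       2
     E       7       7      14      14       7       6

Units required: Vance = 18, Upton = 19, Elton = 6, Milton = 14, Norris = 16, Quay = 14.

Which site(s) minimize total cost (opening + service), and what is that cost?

For any fixed open set, each retail store goes to its cheapest open site; total = fixed + service.
{B, D}: Vance→B 5·18=90, Upton→D 3·19=57, Elton→B 6·6=36, Milton→B 5·14=70, Norris→D 3·16=48, Quay→D 2·14=28. Service 329; fixed 171; total 500.
{B, D, E}: service 329 + fixed 239 = 568
{D}: service 539 + fixed 69 = 608
{A, B, C, D, E}: Vance→B 5·18=90, Upton→D 3·19=57, Elton→B 6·6=36, Milton→B 5·14=70, Norris→D 3·16=48, Quay→D 2·14=28. Service 329; fixed 568; total 897.
No other subset beats 500.

Open B and D; minimum total cost 500.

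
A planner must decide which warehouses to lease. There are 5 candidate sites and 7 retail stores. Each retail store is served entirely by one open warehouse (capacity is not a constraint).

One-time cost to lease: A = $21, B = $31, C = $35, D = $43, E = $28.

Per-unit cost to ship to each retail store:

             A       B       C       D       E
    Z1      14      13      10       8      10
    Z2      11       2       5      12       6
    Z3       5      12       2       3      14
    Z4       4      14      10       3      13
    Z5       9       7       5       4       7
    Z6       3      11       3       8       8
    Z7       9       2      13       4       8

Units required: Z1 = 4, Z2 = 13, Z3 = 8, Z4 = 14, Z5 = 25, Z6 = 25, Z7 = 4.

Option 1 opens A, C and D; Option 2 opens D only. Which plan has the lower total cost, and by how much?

Option 1 is cheaper by 168.

Option 1: {A, C, D}: Z1→D 8·4=32, Z2→C 5·13=65, Z3→C 2·8=16, Z4→D 3·14=42, Z5→D 4·25=100, Z6→A 3·25=75, Z7→D 4·4=16. Service 346; fixed 99; total 445.
Option 2: {D}: Z1→D 8·4=32, Z2→D 12·13=156, Z3→D 3·8=24, Z4→D 3·14=42, Z5→D 4·25=100, Z6→D 8·25=200, Z7→D 4·4=16. Service 570; fixed 43; total 613.
Difference: |445 − 613| = 168.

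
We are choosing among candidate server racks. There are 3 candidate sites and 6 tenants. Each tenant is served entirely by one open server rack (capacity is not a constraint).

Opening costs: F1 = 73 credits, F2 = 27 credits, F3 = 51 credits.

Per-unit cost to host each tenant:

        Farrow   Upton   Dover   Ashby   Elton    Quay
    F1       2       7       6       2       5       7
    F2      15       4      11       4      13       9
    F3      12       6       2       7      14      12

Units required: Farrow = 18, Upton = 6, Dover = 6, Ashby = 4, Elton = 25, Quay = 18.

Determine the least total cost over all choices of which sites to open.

Minimum total cost: 446

For any fixed open set, each tenant goes to its cheapest open site; total = fixed + service.
{F1}: Farrow→F1 2·18=36, Upton→F1 7·6=42, Dover→F1 6·6=36, Ashby→F1 2·4=8, Elton→F1 5·25=125, Quay→F1 7·18=126. Service 373; fixed 73; total 446.
{F1, F2}: Farrow→F1 2·18=36, Upton→F2 4·6=24, Dover→F1 6·6=36, Ashby→F1 2·4=8, Elton→F1 5·25=125, Quay→F1 7·18=126. Service 355; fixed 100; total 455.
{F1, F3}: service 343 + fixed 124 = 467
{F1, F2, F3}: service 331 + fixed 151 = 482
No other subset beats 446.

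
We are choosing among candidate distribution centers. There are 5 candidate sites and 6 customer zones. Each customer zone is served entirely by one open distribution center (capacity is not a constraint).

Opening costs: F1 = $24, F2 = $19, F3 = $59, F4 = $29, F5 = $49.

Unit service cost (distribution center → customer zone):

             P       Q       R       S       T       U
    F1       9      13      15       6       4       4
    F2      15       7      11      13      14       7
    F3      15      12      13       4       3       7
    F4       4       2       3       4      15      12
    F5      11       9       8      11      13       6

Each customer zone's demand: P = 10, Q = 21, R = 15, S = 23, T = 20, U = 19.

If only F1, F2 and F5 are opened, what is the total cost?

Total cost: 743

Each customer zone is assigned to its cheapest site among the open ones.
{F1, F2, F5}: P→F1 9·10=90, Q→F2 7·21=147, R→F5 8·15=120, S→F1 6·23=138, T→F1 4·20=80, U→F1 4·19=76. Service 651; fixed 92; total 743.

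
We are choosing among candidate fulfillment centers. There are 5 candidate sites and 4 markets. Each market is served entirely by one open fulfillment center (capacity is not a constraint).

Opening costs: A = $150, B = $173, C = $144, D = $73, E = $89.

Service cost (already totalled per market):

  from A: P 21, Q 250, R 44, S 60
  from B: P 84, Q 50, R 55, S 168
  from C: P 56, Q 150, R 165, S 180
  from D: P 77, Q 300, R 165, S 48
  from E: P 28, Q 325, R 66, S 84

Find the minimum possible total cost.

For any fixed open set, each market goes to its cheapest open site; total = fixed + service.
{B, D}: P→D 77, Q→B 50, R→B 55, S→D 48. Service 230; fixed 246; total 476.
{B, E}: service 217 + fixed 262 = 479
{A, B}: service 175 + fixed 323 = 498
{A, B, C, D, E}: P→A 21, Q→B 50, R→A 44, S→D 48. Service 163; fixed 629; total 792.
No other subset beats 476.

Minimum total cost: 476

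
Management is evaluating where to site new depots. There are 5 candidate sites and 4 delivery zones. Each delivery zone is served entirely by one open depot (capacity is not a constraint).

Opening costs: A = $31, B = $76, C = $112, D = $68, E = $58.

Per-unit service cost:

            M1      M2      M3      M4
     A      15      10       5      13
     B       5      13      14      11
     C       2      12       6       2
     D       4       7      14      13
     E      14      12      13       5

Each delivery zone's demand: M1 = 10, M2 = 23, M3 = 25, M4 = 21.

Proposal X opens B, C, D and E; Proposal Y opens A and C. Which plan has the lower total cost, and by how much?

Proposal Y is cheaper by 127.

Proposal X: {B, C, D, E}: M1→C 2·10=20, M2→D 7·23=161, M3→C 6·25=150, M4→C 2·21=42. Service 373; fixed 314; total 687.
Proposal Y: {A, C}: M1→C 2·10=20, M2→A 10·23=230, M3→A 5·25=125, M4→C 2·21=42. Service 417; fixed 143; total 560.
Difference: |687 − 560| = 127.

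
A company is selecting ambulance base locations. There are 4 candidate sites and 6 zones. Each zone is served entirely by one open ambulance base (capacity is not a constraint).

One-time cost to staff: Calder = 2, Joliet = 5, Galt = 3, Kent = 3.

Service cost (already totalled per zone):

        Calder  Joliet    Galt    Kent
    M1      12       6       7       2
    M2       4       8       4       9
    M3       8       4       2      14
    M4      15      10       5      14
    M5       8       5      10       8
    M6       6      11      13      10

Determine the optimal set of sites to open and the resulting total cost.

For any fixed open set, each zone goes to its cheapest open site; total = fixed + service.
{Calder, Galt, Kent}: M1→Kent 2, M2→Calder 4, M3→Galt 2, M4→Galt 5, M5→Calder 8, M6→Calder 6. Service 27; fixed 8; total 35.
{Calder, Joliet, Galt, Kent}: service 24 + fixed 13 = 37
{Calder, Galt}: service 32 + fixed 5 = 37
{Calder}: service 53 + fixed 2 = 55
(All 15 nonempty subsets were checked; Calder, Galt and Kent is lowest.)

Open Calder, Galt and Kent; minimum total cost 35.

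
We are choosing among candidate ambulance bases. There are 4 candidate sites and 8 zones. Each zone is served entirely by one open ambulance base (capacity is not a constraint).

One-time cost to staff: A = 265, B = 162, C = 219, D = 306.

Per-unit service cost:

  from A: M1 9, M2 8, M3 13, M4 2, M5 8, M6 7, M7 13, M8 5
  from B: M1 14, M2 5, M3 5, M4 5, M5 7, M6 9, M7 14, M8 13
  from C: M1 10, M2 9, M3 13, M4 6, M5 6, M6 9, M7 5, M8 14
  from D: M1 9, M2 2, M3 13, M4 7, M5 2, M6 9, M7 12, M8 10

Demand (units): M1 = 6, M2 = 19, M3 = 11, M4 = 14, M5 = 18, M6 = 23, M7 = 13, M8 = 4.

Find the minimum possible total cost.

Minimum total cost: 1033

For any fixed open set, each zone goes to its cheapest open site; total = fixed + service.
{B}: M1→B 14·6=84, M2→B 5·19=95, M3→B 5·11=55, M4→B 5·14=70, M5→B 7·18=126, M6→B 9·23=207, M7→B 14·13=182, M8→B 13·4=52. Service 871; fixed 162; total 1033.
{D}: service 772 + fixed 306 = 1078
{B, C}: service 712 + fixed 381 = 1093
{A, B, C, D}: M1→A 9·6=54, M2→D 2·19=38, M3→B 5·11=55, M4→A 2·14=28, M5→D 2·18=36, M6→A 7·23=161, M7→C 5·13=65, M8→A 5·4=20. Service 457; fixed 952; total 1409.
(All 15 nonempty subsets were checked; B only is lowest.)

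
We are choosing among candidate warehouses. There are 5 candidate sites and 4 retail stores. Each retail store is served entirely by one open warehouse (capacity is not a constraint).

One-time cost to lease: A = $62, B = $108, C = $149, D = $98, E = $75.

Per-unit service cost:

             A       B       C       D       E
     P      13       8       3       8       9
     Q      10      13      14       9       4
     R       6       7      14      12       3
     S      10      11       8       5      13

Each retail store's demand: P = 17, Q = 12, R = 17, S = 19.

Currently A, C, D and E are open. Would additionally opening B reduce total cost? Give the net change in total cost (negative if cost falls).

Current service cost with {A, C, D, E}: 245.
Adding B: each retail store re-picks its cheapest; new service cost 245, saving 0.
Extra fixed cost: 108. Net change = 108 − 0 = 108.
(Totals: 629 → 737.)

No — net change +108 (cost rises by 108).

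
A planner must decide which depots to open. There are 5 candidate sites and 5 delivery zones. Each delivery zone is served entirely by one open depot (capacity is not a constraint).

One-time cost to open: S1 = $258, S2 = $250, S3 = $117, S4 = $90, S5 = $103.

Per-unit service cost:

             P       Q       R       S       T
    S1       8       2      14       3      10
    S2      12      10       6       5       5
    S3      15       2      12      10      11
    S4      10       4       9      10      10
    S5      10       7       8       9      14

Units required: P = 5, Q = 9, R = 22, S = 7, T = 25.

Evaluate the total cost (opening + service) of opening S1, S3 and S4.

Each delivery zone is assigned to its cheapest site among the open ones.
{S1, S3, S4}: P→S1 8·5=40, Q→S1 2·9=18, R→S4 9·22=198, S→S1 3·7=21, T→S1 10·25=250. Service 527; fixed 465; total 992.

Total cost: 992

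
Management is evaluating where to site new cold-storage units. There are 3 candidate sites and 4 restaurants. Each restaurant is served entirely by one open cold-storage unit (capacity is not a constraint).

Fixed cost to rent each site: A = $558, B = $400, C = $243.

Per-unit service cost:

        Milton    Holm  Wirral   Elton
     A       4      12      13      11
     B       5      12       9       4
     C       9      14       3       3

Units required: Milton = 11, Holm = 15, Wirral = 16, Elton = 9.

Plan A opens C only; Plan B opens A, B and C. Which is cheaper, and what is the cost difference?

Plan A is cheaper by 873.

Plan A: {C}: Milton→C 9·11=99, Holm→C 14·15=210, Wirral→C 3·16=48, Elton→C 3·9=27. Service 384; fixed 243; total 627.
Plan B: {A, B, C}: Milton→A 4·11=44, Holm→A 12·15=180, Wirral→C 3·16=48, Elton→C 3·9=27. Service 299; fixed 1201; total 1500.
Difference: |627 − 1500| = 873.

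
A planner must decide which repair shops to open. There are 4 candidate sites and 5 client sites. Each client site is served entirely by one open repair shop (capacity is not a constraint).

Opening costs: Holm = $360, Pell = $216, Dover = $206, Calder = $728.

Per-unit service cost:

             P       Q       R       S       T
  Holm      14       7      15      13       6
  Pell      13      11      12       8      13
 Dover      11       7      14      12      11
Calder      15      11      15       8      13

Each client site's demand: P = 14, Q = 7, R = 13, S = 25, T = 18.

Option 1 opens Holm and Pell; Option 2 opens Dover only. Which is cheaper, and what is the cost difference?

Option 1: {Holm, Pell}: P→Pell 13·14=182, Q→Holm 7·7=49, R→Pell 12·13=156, S→Pell 8·25=200, T→Holm 6·18=108. Service 695; fixed 576; total 1271.
Option 2: {Dover}: P→Dover 11·14=154, Q→Dover 7·7=49, R→Dover 14·13=182, S→Dover 12·25=300, T→Dover 11·18=198. Service 883; fixed 206; total 1089.
Difference: |1271 − 1089| = 182.

Option 2 is cheaper by 182.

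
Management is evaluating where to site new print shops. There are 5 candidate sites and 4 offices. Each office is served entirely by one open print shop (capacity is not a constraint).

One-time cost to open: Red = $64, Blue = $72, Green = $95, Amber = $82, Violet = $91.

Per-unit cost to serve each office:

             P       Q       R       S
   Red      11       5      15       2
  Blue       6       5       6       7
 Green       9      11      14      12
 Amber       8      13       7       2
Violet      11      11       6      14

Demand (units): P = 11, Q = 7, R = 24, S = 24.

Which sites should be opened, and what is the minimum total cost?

For any fixed open set, each office goes to its cheapest open site; total = fixed + service.
{Red, Blue}: P→Blue 6·11=66, Q→Red 5·7=35, R→Blue 6·24=144, S→Red 2·24=48. Service 293; fixed 136; total 429.
{Blue, Amber}: service 293 + fixed 154 = 447
{Amber}: service 395 + fixed 82 = 477
{Red, Blue, Green, Amber, Violet}: service 293 + fixed 404 = 697
No other subset beats 429.

Open Red and Blue; minimum total cost 429.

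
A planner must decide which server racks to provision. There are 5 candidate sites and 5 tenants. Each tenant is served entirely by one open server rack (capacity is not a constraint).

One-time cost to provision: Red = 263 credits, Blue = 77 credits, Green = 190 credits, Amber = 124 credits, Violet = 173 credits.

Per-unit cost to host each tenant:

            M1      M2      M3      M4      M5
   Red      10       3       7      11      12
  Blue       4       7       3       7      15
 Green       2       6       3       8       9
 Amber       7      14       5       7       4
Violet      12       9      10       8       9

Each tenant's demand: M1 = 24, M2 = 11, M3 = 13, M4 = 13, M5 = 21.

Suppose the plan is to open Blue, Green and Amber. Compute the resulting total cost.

Total cost: 719

Each tenant is assigned to its cheapest site among the open ones.
{Blue, Green, Amber}: M1→Green 2·24=48, M2→Green 6·11=66, M3→Blue 3·13=39, M4→Blue 7·13=91, M5→Amber 4·21=84. Service 328; fixed 391; total 719.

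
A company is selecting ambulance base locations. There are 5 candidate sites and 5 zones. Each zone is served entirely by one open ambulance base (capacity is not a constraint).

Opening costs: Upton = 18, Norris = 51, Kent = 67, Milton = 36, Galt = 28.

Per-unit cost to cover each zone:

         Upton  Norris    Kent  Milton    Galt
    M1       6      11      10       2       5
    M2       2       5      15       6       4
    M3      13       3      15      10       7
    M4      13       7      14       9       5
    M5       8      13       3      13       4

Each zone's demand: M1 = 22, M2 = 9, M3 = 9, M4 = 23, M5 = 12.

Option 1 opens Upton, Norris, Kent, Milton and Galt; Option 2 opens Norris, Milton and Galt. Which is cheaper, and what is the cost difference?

Option 2 is cheaper by 55.

Option 1: {Upton, Norris, Kent, Milton, Galt}: M1→Milton 2·22=44, M2→Upton 2·9=18, M3→Norris 3·9=27, M4→Galt 5·23=115, M5→Kent 3·12=36. Service 240; fixed 200; total 440.
Option 2: {Norris, Milton, Galt}: M1→Milton 2·22=44, M2→Galt 4·9=36, M3→Norris 3·9=27, M4→Galt 5·23=115, M5→Galt 4·12=48. Service 270; fixed 115; total 385.
Difference: |440 − 385| = 55.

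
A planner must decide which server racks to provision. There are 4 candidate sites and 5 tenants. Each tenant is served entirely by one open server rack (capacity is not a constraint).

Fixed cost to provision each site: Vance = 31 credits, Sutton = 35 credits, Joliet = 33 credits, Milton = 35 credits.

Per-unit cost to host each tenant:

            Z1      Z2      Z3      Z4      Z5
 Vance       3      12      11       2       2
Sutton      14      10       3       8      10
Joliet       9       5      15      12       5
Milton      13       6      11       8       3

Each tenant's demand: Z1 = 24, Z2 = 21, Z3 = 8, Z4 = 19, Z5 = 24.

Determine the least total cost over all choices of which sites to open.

Minimum total cost: 386

For any fixed open set, each tenant goes to its cheapest open site; total = fixed + service.
{Vance, Sutton, Joliet}: Z1→Vance 3·24=72, Z2→Joliet 5·21=105, Z3→Sutton 3·8=24, Z4→Vance 2·19=38, Z5→Vance 2·24=48. Service 287; fixed 99; total 386.
{Vance, Sutton, Milton}: Z1→Vance 3·24=72, Z2→Milton 6·21=126, Z3→Sutton 3·8=24, Z4→Vance 2·19=38, Z5→Vance 2·24=48. Service 308; fixed 101; total 409.
{Vance, Joliet}: service 351 + fixed 64 = 415
{Vance, Sutton, Joliet, Milton}: service 287 + fixed 134 = 421
No other subset beats 386.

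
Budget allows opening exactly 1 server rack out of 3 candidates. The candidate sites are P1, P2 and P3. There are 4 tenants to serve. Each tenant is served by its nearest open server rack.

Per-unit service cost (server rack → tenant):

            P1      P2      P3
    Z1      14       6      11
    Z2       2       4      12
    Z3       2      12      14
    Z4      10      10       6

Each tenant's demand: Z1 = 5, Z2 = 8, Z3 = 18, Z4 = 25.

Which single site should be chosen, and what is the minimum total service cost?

With exactly 1 open, each tenant uses its cheapest among the chosen.
{P1}: Z1→P1 14·5=70, Z2→P1 2·8=16, Z3→P1 2·18=36, Z4→P1 10·25=250. Service cost 372.
{P2}: service cost 528
{P3}: service cost 553
Among all 3 size-1 choices, {P1} is lowest.

Choose P1 only; total service cost 372.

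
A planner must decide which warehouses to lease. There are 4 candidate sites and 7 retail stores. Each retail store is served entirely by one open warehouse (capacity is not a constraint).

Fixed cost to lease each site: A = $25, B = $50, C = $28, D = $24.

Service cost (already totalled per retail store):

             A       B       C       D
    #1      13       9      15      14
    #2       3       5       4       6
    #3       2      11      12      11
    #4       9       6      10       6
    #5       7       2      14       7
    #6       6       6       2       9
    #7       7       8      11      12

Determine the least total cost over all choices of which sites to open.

For any fixed open set, each retail store goes to its cheapest open site; total = fixed + service.
{A}: #1→A 13, #2→A 3, #3→A 2, #4→A 9, #5→A 7, #6→A 6, #7→A 7. Service 47; fixed 25; total 72.
{D}: #1→D 14, #2→D 6, #3→D 11, #4→D 6, #5→D 7, #6→D 9, #7→D 12. Service 65; fixed 24; total 89.
{A, D}: service 44 + fixed 49 = 93
{A, B, C, D}: #1→B 9, #2→A 3, #3→A 2, #4→B 6, #5→B 2, #6→C 2, #7→A 7. Service 31; fixed 127; total 158.
No other subset beats 72.

Minimum total cost: 72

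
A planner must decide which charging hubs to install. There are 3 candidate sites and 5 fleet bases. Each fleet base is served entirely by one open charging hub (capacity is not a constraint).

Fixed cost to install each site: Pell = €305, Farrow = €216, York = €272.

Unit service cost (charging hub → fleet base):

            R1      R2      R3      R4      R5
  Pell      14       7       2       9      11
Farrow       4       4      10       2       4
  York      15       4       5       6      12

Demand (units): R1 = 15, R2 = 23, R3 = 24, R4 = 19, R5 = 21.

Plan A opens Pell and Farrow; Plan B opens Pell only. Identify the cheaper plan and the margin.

Plan A is cheaper by 283.

Plan A: {Pell, Farrow}: R1→Farrow 4·15=60, R2→Farrow 4·23=92, R3→Pell 2·24=48, R4→Farrow 2·19=38, R5→Farrow 4·21=84. Service 322; fixed 521; total 843.
Plan B: {Pell}: R1→Pell 14·15=210, R2→Pell 7·23=161, R3→Pell 2·24=48, R4→Pell 9·19=171, R5→Pell 11·21=231. Service 821; fixed 305; total 1126.
Difference: |843 − 1126| = 283.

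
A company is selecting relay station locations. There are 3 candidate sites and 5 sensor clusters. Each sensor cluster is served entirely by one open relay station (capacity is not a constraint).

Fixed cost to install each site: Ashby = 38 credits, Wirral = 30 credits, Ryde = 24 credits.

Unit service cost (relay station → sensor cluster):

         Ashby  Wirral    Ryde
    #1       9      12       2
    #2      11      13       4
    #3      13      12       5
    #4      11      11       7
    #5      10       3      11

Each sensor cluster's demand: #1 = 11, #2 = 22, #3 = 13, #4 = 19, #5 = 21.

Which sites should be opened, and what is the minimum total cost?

Open Wirral and Ryde; minimum total cost 425.

For any fixed open set, each sensor cluster goes to its cheapest open site; total = fixed + service.
{Wirral, Ryde}: #1→Ryde 2·11=22, #2→Ryde 4·22=88, #3→Ryde 5·13=65, #4→Ryde 7·19=133, #5→Wirral 3·21=63. Service 371; fixed 54; total 425.
{Ashby, Wirral, Ryde}: #1→Ryde 2·11=22, #2→Ryde 4·22=88, #3→Ryde 5·13=65, #4→Ryde 7·19=133, #5→Wirral 3·21=63. Service 371; fixed 92; total 463.
{Ryde}: service 539 + fixed 24 = 563
(All 7 nonempty subsets were checked; Wirral and Ryde is lowest.)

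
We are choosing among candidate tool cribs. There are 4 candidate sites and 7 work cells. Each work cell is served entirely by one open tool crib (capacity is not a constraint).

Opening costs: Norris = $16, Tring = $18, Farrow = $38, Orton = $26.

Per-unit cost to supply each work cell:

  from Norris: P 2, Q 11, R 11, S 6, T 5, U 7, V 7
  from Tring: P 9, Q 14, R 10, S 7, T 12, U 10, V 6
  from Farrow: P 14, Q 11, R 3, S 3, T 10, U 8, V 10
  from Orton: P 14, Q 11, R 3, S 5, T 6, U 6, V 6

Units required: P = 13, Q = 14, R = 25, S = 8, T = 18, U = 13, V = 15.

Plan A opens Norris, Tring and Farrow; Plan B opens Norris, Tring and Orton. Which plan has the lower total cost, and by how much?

Plan A: {Norris, Tring, Farrow}: P→Norris 2·13=26, Q→Norris 11·14=154, R→Farrow 3·25=75, S→Farrow 3·8=24, T→Norris 5·18=90, U→Norris 7·13=91, V→Tring 6·15=90. Service 550; fixed 72; total 622.
Plan B: {Norris, Tring, Orton}: P→Norris 2·13=26, Q→Norris 11·14=154, R→Orton 3·25=75, S→Orton 5·8=40, T→Norris 5·18=90, U→Orton 6·13=78, V→Tring 6·15=90. Service 553; fixed 60; total 613.
Difference: |622 − 613| = 9.

Plan B is cheaper by 9.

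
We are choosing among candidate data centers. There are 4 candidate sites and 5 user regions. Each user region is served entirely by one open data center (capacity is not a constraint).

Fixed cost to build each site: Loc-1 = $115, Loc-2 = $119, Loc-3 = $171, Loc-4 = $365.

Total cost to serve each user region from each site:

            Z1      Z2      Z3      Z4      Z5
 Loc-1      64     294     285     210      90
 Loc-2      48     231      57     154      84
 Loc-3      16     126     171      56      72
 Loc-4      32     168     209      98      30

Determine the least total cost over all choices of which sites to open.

Minimum total cost: 612

For any fixed open set, each user region goes to its cheapest open site; total = fixed + service.
{Loc-3}: Z1→Loc-3 16, Z2→Loc-3 126, Z3→Loc-3 171, Z4→Loc-3 56, Z5→Loc-3 72. Service 441; fixed 171; total 612.
{Loc-2, Loc-3}: Z1→Loc-3 16, Z2→Loc-3 126, Z3→Loc-2 57, Z4→Loc-3 56, Z5→Loc-3 72. Service 327; fixed 290; total 617.
{Loc-2}: service 574 + fixed 119 = 693
{Loc-1, Loc-2, Loc-3, Loc-4}: service 285 + fixed 770 = 1055
No other subset beats 612.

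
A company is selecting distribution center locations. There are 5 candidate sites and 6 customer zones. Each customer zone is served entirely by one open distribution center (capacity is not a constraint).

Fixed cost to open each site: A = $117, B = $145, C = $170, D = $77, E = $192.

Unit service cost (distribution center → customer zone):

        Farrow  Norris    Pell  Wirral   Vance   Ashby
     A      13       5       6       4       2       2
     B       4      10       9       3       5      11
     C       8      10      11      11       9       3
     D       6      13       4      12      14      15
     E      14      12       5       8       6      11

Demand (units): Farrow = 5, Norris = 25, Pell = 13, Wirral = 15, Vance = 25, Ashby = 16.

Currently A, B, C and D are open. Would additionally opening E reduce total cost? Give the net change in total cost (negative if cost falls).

Current service cost with {A, B, C, D}: 324.
Adding E: each customer zone re-picks its cheapest; new service cost 324, saving 0.
Extra fixed cost: 192. Net change = 192 − 0 = 192.
(Totals: 833 → 1025.)

No — net change +192 (cost rises by 192).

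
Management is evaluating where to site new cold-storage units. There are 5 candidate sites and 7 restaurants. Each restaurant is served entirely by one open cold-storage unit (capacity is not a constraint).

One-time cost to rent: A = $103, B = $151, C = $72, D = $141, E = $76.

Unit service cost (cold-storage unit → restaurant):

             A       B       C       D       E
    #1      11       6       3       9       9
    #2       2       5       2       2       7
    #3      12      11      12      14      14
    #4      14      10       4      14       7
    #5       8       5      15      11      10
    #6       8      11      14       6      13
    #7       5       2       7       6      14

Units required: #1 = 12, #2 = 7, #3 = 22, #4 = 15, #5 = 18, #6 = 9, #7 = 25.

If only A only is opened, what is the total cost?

Each restaurant is assigned to its cheapest site among the open ones.
{A}: #1→A 11·12=132, #2→A 2·7=14, #3→A 12·22=264, #4→A 14·15=210, #5→A 8·18=144, #6→A 8·9=72, #7→A 5·25=125. Service 961; fixed 103; total 1064.

Total cost: 1064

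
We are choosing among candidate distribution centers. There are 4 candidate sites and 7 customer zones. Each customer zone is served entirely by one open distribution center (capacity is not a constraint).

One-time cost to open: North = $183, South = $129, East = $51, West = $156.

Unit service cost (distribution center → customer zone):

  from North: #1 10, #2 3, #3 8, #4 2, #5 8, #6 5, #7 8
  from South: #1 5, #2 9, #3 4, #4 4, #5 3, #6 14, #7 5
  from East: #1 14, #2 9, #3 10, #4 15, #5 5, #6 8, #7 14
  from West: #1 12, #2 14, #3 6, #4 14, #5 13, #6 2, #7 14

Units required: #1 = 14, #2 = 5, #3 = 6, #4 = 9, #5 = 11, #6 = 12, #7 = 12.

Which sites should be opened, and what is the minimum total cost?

For any fixed open set, each customer zone goes to its cheapest open site; total = fixed + service.
{South, East}: #1→South 5·14=70, #2→South 9·5=45, #3→South 4·6=24, #4→South 4·9=36, #5→South 3·11=33, #6→East 8·12=96, #7→South 5·12=60. Service 364; fixed 180; total 544.
{South}: #1→South 5·14=70, #2→South 9·5=45, #3→South 4·6=24, #4→South 4·9=36, #5→South 3·11=33, #6→South 14·12=168, #7→South 5·12=60. Service 436; fixed 129; total 565.
{South, West}: service 292 + fixed 285 = 577
{North, South, East, West}: #1→South 5·14=70, #2→North 3·5=15, #3→South 4·6=24, #4→North 2·9=18, #5→South 3·11=33, #6→West 2·12=24, #7→South 5·12=60. Service 244; fixed 519; total 763.
No other subset beats 544.

Open South and East; minimum total cost 544.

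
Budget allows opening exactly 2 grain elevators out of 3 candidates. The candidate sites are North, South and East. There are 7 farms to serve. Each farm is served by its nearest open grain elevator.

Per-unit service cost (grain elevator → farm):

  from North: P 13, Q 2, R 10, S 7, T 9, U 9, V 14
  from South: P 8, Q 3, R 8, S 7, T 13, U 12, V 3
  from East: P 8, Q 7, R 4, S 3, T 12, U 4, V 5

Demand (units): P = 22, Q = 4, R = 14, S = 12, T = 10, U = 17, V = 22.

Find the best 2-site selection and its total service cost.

Choose South and East; total service cost 534.

With exactly 2 open, each farm uses its cheapest among the chosen.
{South, East}: P→South 8·22=176, Q→South 3·4=12, R→East 4·14=56, S→East 3·12=36, T→East 12·10=120, U→East 4·17=68, V→South 3·22=66. Service cost 534.
{North, East}: service cost 544
{North, South}: service cost 689
Among all 3 size-2 choices, {South, East} is lowest.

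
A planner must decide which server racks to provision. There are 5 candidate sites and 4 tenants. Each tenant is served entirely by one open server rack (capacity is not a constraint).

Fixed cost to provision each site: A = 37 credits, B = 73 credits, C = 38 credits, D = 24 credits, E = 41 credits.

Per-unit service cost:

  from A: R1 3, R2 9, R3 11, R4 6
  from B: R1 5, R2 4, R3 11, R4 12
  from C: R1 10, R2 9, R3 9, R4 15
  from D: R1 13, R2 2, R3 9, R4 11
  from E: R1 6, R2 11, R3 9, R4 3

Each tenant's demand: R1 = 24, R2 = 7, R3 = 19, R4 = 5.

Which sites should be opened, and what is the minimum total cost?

For any fixed open set, each tenant goes to its cheapest open site; total = fixed + service.
{A, D}: R1→A 3·24=72, R2→D 2·7=14, R3→D 9·19=171, R4→A 6·5=30. Service 287; fixed 61; total 348.
{A, D, E}: R1→A 3·24=72, R2→D 2·7=14, R3→D 9·19=171, R4→E 3·5=15. Service 272; fixed 102; total 374.
{A, C, D}: R1→A 3·24=72, R2→D 2·7=14, R3→C 9·19=171, R4→A 6·5=30. Service 287; fixed 99; total 386.
{A, B, C, D, E}: R1→A 3·24=72, R2→D 2·7=14, R3→C 9·19=171, R4→E 3·5=15. Service 272; fixed 213; total 485.
No other subset beats 348.

Open A and D; minimum total cost 348.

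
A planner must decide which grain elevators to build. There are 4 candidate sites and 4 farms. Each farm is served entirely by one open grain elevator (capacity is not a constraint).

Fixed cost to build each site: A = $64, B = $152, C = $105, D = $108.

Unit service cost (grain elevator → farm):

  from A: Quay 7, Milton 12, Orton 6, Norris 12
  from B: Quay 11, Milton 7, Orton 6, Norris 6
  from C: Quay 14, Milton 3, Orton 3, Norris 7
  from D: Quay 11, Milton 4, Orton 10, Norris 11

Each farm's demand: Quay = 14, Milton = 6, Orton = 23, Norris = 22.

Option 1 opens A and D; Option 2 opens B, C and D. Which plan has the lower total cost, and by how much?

Option 1 is cheaper by 64.

Option 1: {A, D}: Quay→A 7·14=98, Milton→D 4·6=24, Orton→A 6·23=138, Norris→D 11·22=242. Service 502; fixed 172; total 674.
Option 2: {B, C, D}: Quay→B 11·14=154, Milton→C 3·6=18, Orton→C 3·23=69, Norris→B 6·22=132. Service 373; fixed 365; total 738.
Difference: |674 − 738| = 64.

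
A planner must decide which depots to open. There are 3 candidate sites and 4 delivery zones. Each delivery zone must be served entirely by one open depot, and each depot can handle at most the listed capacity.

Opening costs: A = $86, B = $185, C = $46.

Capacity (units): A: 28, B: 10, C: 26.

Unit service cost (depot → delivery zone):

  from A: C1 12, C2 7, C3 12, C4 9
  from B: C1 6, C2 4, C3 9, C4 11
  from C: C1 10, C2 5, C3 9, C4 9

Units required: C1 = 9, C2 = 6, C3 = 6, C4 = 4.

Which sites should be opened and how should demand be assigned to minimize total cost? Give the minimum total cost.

Open {C}: C1→C 10·9=90, C2→C 5·6=30, C3→C 9·6=54, C4→C 9·4=36.
Loads: C carries 25/26. Service 210; fixed 46; total 256.
Next best feasible plan costs 342.

Minimum total cost: 256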